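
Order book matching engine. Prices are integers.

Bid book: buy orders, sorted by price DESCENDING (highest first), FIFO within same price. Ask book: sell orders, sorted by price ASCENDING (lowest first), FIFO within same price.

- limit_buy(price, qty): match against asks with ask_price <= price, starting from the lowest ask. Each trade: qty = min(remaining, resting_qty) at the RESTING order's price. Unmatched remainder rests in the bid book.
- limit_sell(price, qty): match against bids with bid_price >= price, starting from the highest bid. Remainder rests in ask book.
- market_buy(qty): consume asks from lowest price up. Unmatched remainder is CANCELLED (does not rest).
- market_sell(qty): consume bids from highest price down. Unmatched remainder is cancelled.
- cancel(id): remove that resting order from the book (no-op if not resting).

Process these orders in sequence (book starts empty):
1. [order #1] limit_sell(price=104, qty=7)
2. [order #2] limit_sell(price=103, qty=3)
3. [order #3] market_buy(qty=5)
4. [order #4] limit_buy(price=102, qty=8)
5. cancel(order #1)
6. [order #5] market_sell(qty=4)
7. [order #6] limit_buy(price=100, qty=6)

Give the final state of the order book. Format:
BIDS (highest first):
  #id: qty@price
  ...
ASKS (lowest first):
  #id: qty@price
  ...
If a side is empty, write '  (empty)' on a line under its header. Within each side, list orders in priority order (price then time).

Answer: BIDS (highest first):
  #4: 4@102
  #6: 6@100
ASKS (lowest first):
  (empty)

Derivation:
After op 1 [order #1] limit_sell(price=104, qty=7): fills=none; bids=[-] asks=[#1:7@104]
After op 2 [order #2] limit_sell(price=103, qty=3): fills=none; bids=[-] asks=[#2:3@103 #1:7@104]
After op 3 [order #3] market_buy(qty=5): fills=#3x#2:3@103 #3x#1:2@104; bids=[-] asks=[#1:5@104]
After op 4 [order #4] limit_buy(price=102, qty=8): fills=none; bids=[#4:8@102] asks=[#1:5@104]
After op 5 cancel(order #1): fills=none; bids=[#4:8@102] asks=[-]
After op 6 [order #5] market_sell(qty=4): fills=#4x#5:4@102; bids=[#4:4@102] asks=[-]
After op 7 [order #6] limit_buy(price=100, qty=6): fills=none; bids=[#4:4@102 #6:6@100] asks=[-]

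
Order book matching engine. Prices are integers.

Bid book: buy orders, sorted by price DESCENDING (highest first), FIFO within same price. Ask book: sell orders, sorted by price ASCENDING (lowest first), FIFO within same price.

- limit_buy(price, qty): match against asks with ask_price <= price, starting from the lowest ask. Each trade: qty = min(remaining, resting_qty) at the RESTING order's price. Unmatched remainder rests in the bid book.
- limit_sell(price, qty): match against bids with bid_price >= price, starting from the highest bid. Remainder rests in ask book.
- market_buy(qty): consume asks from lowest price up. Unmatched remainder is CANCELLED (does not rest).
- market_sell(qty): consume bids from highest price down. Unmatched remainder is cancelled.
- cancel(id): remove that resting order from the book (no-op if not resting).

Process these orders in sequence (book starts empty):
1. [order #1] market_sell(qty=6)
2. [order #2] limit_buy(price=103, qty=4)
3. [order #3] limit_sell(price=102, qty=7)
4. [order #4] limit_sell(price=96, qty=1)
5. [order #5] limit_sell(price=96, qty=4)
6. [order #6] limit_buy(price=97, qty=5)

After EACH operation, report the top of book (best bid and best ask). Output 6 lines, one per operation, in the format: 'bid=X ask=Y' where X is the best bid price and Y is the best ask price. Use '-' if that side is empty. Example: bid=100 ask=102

Answer: bid=- ask=-
bid=103 ask=-
bid=- ask=102
bid=- ask=96
bid=- ask=96
bid=- ask=102

Derivation:
After op 1 [order #1] market_sell(qty=6): fills=none; bids=[-] asks=[-]
After op 2 [order #2] limit_buy(price=103, qty=4): fills=none; bids=[#2:4@103] asks=[-]
After op 3 [order #3] limit_sell(price=102, qty=7): fills=#2x#3:4@103; bids=[-] asks=[#3:3@102]
After op 4 [order #4] limit_sell(price=96, qty=1): fills=none; bids=[-] asks=[#4:1@96 #3:3@102]
After op 5 [order #5] limit_sell(price=96, qty=4): fills=none; bids=[-] asks=[#4:1@96 #5:4@96 #3:3@102]
After op 6 [order #6] limit_buy(price=97, qty=5): fills=#6x#4:1@96 #6x#5:4@96; bids=[-] asks=[#3:3@102]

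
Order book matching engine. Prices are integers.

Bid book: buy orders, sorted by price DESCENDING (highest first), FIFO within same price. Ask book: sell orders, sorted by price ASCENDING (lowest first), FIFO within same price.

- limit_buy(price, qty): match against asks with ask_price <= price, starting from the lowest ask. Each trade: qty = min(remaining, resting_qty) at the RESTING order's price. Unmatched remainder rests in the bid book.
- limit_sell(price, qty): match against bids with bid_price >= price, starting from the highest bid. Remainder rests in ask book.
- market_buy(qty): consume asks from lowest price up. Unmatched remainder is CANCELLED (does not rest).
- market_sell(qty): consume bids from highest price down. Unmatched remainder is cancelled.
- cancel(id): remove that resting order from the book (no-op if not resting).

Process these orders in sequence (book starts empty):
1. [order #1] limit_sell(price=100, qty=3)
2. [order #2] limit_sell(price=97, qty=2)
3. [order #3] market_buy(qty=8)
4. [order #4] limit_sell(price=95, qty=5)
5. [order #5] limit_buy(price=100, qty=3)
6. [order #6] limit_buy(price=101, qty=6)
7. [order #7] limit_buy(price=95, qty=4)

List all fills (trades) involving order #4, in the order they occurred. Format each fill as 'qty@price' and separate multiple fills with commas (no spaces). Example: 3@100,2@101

Answer: 3@95,2@95

Derivation:
After op 1 [order #1] limit_sell(price=100, qty=3): fills=none; bids=[-] asks=[#1:3@100]
After op 2 [order #2] limit_sell(price=97, qty=2): fills=none; bids=[-] asks=[#2:2@97 #1:3@100]
After op 3 [order #3] market_buy(qty=8): fills=#3x#2:2@97 #3x#1:3@100; bids=[-] asks=[-]
After op 4 [order #4] limit_sell(price=95, qty=5): fills=none; bids=[-] asks=[#4:5@95]
After op 5 [order #5] limit_buy(price=100, qty=3): fills=#5x#4:3@95; bids=[-] asks=[#4:2@95]
After op 6 [order #6] limit_buy(price=101, qty=6): fills=#6x#4:2@95; bids=[#6:4@101] asks=[-]
After op 7 [order #7] limit_buy(price=95, qty=4): fills=none; bids=[#6:4@101 #7:4@95] asks=[-]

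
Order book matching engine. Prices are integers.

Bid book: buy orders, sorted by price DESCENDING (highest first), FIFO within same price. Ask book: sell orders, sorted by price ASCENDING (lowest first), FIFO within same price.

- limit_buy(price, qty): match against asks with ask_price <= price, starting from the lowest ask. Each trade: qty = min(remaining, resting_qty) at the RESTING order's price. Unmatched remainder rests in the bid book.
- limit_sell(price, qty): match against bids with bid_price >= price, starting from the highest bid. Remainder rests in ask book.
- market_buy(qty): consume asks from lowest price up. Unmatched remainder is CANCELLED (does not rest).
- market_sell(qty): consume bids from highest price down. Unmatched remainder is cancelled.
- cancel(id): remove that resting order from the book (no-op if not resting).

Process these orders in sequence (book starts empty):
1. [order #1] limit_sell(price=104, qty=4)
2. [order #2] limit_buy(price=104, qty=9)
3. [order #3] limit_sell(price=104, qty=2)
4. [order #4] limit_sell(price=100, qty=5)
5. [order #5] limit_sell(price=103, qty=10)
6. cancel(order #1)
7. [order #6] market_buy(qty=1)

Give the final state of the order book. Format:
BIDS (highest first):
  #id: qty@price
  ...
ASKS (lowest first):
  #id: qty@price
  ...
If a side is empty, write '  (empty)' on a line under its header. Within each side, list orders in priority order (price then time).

Answer: BIDS (highest first):
  (empty)
ASKS (lowest first):
  #4: 1@100
  #5: 10@103

Derivation:
After op 1 [order #1] limit_sell(price=104, qty=4): fills=none; bids=[-] asks=[#1:4@104]
After op 2 [order #2] limit_buy(price=104, qty=9): fills=#2x#1:4@104; bids=[#2:5@104] asks=[-]
After op 3 [order #3] limit_sell(price=104, qty=2): fills=#2x#3:2@104; bids=[#2:3@104] asks=[-]
After op 4 [order #4] limit_sell(price=100, qty=5): fills=#2x#4:3@104; bids=[-] asks=[#4:2@100]
After op 5 [order #5] limit_sell(price=103, qty=10): fills=none; bids=[-] asks=[#4:2@100 #5:10@103]
After op 6 cancel(order #1): fills=none; bids=[-] asks=[#4:2@100 #5:10@103]
After op 7 [order #6] market_buy(qty=1): fills=#6x#4:1@100; bids=[-] asks=[#4:1@100 #5:10@103]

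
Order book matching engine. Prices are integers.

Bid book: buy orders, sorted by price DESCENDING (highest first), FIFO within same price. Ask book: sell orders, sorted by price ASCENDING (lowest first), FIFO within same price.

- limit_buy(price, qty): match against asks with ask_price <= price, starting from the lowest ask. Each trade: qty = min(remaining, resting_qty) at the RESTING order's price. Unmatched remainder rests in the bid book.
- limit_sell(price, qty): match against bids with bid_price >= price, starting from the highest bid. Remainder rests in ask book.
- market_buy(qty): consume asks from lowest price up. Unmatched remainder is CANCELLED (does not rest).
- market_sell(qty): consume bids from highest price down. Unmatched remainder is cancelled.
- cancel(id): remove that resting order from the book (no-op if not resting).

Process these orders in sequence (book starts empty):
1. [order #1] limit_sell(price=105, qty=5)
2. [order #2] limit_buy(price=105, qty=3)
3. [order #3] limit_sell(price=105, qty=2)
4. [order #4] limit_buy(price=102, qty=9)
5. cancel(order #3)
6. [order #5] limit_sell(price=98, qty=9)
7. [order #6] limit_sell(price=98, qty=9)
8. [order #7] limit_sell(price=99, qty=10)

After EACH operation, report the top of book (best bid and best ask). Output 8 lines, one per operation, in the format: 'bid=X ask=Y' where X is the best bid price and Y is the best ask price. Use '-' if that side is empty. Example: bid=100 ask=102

After op 1 [order #1] limit_sell(price=105, qty=5): fills=none; bids=[-] asks=[#1:5@105]
After op 2 [order #2] limit_buy(price=105, qty=3): fills=#2x#1:3@105; bids=[-] asks=[#1:2@105]
After op 3 [order #3] limit_sell(price=105, qty=2): fills=none; bids=[-] asks=[#1:2@105 #3:2@105]
After op 4 [order #4] limit_buy(price=102, qty=9): fills=none; bids=[#4:9@102] asks=[#1:2@105 #3:2@105]
After op 5 cancel(order #3): fills=none; bids=[#4:9@102] asks=[#1:2@105]
After op 6 [order #5] limit_sell(price=98, qty=9): fills=#4x#5:9@102; bids=[-] asks=[#1:2@105]
After op 7 [order #6] limit_sell(price=98, qty=9): fills=none; bids=[-] asks=[#6:9@98 #1:2@105]
After op 8 [order #7] limit_sell(price=99, qty=10): fills=none; bids=[-] asks=[#6:9@98 #7:10@99 #1:2@105]

Answer: bid=- ask=105
bid=- ask=105
bid=- ask=105
bid=102 ask=105
bid=102 ask=105
bid=- ask=105
bid=- ask=98
bid=- ask=98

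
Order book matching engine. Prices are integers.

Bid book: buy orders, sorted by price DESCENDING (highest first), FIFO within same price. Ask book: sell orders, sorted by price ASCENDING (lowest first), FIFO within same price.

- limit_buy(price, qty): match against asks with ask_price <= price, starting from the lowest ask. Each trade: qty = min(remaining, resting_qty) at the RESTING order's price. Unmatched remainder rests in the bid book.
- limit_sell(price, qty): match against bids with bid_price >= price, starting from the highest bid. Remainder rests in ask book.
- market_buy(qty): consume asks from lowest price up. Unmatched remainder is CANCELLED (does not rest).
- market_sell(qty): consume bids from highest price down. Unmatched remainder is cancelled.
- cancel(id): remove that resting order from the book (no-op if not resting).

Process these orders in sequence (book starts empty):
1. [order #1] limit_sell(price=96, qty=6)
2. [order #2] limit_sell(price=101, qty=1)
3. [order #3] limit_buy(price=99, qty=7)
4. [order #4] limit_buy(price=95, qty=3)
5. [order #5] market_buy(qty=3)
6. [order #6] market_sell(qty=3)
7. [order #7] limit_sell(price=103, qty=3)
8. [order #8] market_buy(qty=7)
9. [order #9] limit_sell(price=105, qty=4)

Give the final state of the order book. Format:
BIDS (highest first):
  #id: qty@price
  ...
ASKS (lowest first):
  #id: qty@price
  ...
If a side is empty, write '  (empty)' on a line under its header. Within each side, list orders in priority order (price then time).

Answer: BIDS (highest first):
  #4: 1@95
ASKS (lowest first):
  #9: 4@105

Derivation:
After op 1 [order #1] limit_sell(price=96, qty=6): fills=none; bids=[-] asks=[#1:6@96]
After op 2 [order #2] limit_sell(price=101, qty=1): fills=none; bids=[-] asks=[#1:6@96 #2:1@101]
After op 3 [order #3] limit_buy(price=99, qty=7): fills=#3x#1:6@96; bids=[#3:1@99] asks=[#2:1@101]
After op 4 [order #4] limit_buy(price=95, qty=3): fills=none; bids=[#3:1@99 #4:3@95] asks=[#2:1@101]
After op 5 [order #5] market_buy(qty=3): fills=#5x#2:1@101; bids=[#3:1@99 #4:3@95] asks=[-]
After op 6 [order #6] market_sell(qty=3): fills=#3x#6:1@99 #4x#6:2@95; bids=[#4:1@95] asks=[-]
After op 7 [order #7] limit_sell(price=103, qty=3): fills=none; bids=[#4:1@95] asks=[#7:3@103]
After op 8 [order #8] market_buy(qty=7): fills=#8x#7:3@103; bids=[#4:1@95] asks=[-]
After op 9 [order #9] limit_sell(price=105, qty=4): fills=none; bids=[#4:1@95] asks=[#9:4@105]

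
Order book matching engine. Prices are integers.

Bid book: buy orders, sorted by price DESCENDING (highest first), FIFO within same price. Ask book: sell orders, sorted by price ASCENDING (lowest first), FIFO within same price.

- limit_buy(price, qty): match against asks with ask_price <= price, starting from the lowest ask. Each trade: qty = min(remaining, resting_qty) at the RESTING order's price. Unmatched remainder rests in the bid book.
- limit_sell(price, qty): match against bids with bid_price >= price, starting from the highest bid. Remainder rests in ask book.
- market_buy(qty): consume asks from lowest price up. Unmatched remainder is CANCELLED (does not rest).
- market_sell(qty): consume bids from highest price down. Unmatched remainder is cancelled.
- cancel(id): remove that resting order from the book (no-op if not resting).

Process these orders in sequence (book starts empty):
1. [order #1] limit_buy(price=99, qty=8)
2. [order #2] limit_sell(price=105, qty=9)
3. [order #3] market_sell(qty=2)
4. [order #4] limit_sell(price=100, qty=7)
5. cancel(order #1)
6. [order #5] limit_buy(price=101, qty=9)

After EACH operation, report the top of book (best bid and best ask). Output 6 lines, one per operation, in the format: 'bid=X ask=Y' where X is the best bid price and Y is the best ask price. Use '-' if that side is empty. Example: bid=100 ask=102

After op 1 [order #1] limit_buy(price=99, qty=8): fills=none; bids=[#1:8@99] asks=[-]
After op 2 [order #2] limit_sell(price=105, qty=9): fills=none; bids=[#1:8@99] asks=[#2:9@105]
After op 3 [order #3] market_sell(qty=2): fills=#1x#3:2@99; bids=[#1:6@99] asks=[#2:9@105]
After op 4 [order #4] limit_sell(price=100, qty=7): fills=none; bids=[#1:6@99] asks=[#4:7@100 #2:9@105]
After op 5 cancel(order #1): fills=none; bids=[-] asks=[#4:7@100 #2:9@105]
After op 6 [order #5] limit_buy(price=101, qty=9): fills=#5x#4:7@100; bids=[#5:2@101] asks=[#2:9@105]

Answer: bid=99 ask=-
bid=99 ask=105
bid=99 ask=105
bid=99 ask=100
bid=- ask=100
bid=101 ask=105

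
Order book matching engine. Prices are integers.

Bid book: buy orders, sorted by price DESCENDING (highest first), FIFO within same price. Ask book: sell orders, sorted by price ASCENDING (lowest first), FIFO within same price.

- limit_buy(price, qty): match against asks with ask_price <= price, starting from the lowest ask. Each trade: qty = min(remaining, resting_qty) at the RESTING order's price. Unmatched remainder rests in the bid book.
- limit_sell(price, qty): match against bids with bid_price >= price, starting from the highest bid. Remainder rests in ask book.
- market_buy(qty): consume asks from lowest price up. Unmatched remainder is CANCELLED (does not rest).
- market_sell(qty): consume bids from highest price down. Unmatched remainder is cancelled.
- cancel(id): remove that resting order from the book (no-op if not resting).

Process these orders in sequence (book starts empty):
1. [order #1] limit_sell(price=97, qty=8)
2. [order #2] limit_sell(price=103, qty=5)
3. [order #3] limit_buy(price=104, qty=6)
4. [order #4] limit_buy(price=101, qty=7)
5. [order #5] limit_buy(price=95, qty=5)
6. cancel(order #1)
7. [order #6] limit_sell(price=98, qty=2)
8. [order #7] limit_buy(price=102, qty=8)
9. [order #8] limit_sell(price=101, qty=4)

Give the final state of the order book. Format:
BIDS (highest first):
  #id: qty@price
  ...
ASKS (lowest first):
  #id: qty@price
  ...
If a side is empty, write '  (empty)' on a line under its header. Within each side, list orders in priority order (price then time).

Answer: BIDS (highest first):
  #7: 4@102
  #4: 3@101
  #5: 5@95
ASKS (lowest first):
  #2: 5@103

Derivation:
After op 1 [order #1] limit_sell(price=97, qty=8): fills=none; bids=[-] asks=[#1:8@97]
After op 2 [order #2] limit_sell(price=103, qty=5): fills=none; bids=[-] asks=[#1:8@97 #2:5@103]
After op 3 [order #3] limit_buy(price=104, qty=6): fills=#3x#1:6@97; bids=[-] asks=[#1:2@97 #2:5@103]
After op 4 [order #4] limit_buy(price=101, qty=7): fills=#4x#1:2@97; bids=[#4:5@101] asks=[#2:5@103]
After op 5 [order #5] limit_buy(price=95, qty=5): fills=none; bids=[#4:5@101 #5:5@95] asks=[#2:5@103]
After op 6 cancel(order #1): fills=none; bids=[#4:5@101 #5:5@95] asks=[#2:5@103]
After op 7 [order #6] limit_sell(price=98, qty=2): fills=#4x#6:2@101; bids=[#4:3@101 #5:5@95] asks=[#2:5@103]
After op 8 [order #7] limit_buy(price=102, qty=8): fills=none; bids=[#7:8@102 #4:3@101 #5:5@95] asks=[#2:5@103]
After op 9 [order #8] limit_sell(price=101, qty=4): fills=#7x#8:4@102; bids=[#7:4@102 #4:3@101 #5:5@95] asks=[#2:5@103]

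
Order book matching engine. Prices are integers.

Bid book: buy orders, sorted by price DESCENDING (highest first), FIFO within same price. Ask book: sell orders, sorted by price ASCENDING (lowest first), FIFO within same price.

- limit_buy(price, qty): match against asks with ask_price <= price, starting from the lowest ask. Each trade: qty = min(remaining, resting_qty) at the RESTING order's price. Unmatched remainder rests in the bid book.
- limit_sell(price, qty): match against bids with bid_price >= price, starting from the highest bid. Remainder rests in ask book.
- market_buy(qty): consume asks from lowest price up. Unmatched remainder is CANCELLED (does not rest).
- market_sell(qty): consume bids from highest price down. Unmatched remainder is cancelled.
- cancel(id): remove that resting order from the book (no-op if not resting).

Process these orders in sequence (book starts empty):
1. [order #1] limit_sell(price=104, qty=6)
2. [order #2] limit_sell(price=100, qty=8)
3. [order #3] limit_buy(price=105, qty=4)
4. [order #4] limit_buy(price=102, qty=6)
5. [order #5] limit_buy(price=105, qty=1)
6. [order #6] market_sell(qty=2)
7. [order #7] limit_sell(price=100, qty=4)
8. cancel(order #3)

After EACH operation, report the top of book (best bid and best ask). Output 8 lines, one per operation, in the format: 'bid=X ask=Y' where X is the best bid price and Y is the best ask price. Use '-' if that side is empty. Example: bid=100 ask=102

After op 1 [order #1] limit_sell(price=104, qty=6): fills=none; bids=[-] asks=[#1:6@104]
After op 2 [order #2] limit_sell(price=100, qty=8): fills=none; bids=[-] asks=[#2:8@100 #1:6@104]
After op 3 [order #3] limit_buy(price=105, qty=4): fills=#3x#2:4@100; bids=[-] asks=[#2:4@100 #1:6@104]
After op 4 [order #4] limit_buy(price=102, qty=6): fills=#4x#2:4@100; bids=[#4:2@102] asks=[#1:6@104]
After op 5 [order #5] limit_buy(price=105, qty=1): fills=#5x#1:1@104; bids=[#4:2@102] asks=[#1:5@104]
After op 6 [order #6] market_sell(qty=2): fills=#4x#6:2@102; bids=[-] asks=[#1:5@104]
After op 7 [order #7] limit_sell(price=100, qty=4): fills=none; bids=[-] asks=[#7:4@100 #1:5@104]
After op 8 cancel(order #3): fills=none; bids=[-] asks=[#7:4@100 #1:5@104]

Answer: bid=- ask=104
bid=- ask=100
bid=- ask=100
bid=102 ask=104
bid=102 ask=104
bid=- ask=104
bid=- ask=100
bid=- ask=100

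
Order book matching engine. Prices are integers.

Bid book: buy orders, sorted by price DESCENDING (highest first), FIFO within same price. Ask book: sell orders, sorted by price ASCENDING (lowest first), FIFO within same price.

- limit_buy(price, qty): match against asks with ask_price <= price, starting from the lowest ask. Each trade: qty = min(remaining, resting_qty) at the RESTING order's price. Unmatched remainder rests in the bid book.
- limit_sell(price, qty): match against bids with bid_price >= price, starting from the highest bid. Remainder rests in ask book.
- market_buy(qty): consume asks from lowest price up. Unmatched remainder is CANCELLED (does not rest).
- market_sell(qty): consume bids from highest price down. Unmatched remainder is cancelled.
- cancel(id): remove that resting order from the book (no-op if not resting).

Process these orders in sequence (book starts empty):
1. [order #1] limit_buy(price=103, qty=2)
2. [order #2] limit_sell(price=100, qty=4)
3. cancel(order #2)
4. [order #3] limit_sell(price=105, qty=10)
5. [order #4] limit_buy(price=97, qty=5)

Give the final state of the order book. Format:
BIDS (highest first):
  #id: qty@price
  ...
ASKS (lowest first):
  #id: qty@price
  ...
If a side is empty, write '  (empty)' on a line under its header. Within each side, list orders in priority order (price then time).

After op 1 [order #1] limit_buy(price=103, qty=2): fills=none; bids=[#1:2@103] asks=[-]
After op 2 [order #2] limit_sell(price=100, qty=4): fills=#1x#2:2@103; bids=[-] asks=[#2:2@100]
After op 3 cancel(order #2): fills=none; bids=[-] asks=[-]
After op 4 [order #3] limit_sell(price=105, qty=10): fills=none; bids=[-] asks=[#3:10@105]
After op 5 [order #4] limit_buy(price=97, qty=5): fills=none; bids=[#4:5@97] asks=[#3:10@105]

Answer: BIDS (highest first):
  #4: 5@97
ASKS (lowest first):
  #3: 10@105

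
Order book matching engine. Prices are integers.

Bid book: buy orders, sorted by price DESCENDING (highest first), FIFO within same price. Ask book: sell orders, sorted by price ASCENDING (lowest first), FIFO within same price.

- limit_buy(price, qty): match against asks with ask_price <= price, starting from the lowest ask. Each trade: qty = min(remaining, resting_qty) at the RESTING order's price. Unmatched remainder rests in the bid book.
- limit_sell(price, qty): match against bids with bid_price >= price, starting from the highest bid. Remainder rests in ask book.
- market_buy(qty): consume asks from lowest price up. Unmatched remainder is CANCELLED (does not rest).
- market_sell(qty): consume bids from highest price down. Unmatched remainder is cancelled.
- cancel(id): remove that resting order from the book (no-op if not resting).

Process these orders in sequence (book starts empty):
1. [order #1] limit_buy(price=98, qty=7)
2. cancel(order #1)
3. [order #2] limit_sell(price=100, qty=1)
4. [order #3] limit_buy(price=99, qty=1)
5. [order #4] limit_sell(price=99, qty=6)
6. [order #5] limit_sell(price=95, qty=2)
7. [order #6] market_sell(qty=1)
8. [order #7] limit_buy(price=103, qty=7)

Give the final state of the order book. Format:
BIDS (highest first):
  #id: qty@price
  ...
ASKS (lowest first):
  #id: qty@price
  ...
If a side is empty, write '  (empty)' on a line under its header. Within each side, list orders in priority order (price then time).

After op 1 [order #1] limit_buy(price=98, qty=7): fills=none; bids=[#1:7@98] asks=[-]
After op 2 cancel(order #1): fills=none; bids=[-] asks=[-]
After op 3 [order #2] limit_sell(price=100, qty=1): fills=none; bids=[-] asks=[#2:1@100]
After op 4 [order #3] limit_buy(price=99, qty=1): fills=none; bids=[#3:1@99] asks=[#2:1@100]
After op 5 [order #4] limit_sell(price=99, qty=6): fills=#3x#4:1@99; bids=[-] asks=[#4:5@99 #2:1@100]
After op 6 [order #5] limit_sell(price=95, qty=2): fills=none; bids=[-] asks=[#5:2@95 #4:5@99 #2:1@100]
After op 7 [order #6] market_sell(qty=1): fills=none; bids=[-] asks=[#5:2@95 #4:5@99 #2:1@100]
After op 8 [order #7] limit_buy(price=103, qty=7): fills=#7x#5:2@95 #7x#4:5@99; bids=[-] asks=[#2:1@100]

Answer: BIDS (highest first):
  (empty)
ASKS (lowest first):
  #2: 1@100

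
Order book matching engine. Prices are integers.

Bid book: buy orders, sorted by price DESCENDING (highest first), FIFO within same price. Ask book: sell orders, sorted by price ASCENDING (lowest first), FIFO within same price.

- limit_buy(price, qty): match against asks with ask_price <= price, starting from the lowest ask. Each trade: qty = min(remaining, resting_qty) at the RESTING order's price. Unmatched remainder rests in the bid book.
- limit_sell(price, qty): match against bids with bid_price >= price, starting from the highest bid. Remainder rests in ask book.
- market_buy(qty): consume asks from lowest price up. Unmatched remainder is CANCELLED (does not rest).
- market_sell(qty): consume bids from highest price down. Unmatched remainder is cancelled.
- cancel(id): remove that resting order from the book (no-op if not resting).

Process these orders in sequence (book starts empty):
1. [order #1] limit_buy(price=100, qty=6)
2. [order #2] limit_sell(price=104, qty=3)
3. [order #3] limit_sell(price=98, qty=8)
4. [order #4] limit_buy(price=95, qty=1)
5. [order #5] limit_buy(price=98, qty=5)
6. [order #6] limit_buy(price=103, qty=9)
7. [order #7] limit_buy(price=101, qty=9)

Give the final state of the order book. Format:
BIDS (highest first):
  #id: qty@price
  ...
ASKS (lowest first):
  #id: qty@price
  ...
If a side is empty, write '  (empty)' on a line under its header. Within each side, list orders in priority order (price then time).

After op 1 [order #1] limit_buy(price=100, qty=6): fills=none; bids=[#1:6@100] asks=[-]
After op 2 [order #2] limit_sell(price=104, qty=3): fills=none; bids=[#1:6@100] asks=[#2:3@104]
After op 3 [order #3] limit_sell(price=98, qty=8): fills=#1x#3:6@100; bids=[-] asks=[#3:2@98 #2:3@104]
After op 4 [order #4] limit_buy(price=95, qty=1): fills=none; bids=[#4:1@95] asks=[#3:2@98 #2:3@104]
After op 5 [order #5] limit_buy(price=98, qty=5): fills=#5x#3:2@98; bids=[#5:3@98 #4:1@95] asks=[#2:3@104]
After op 6 [order #6] limit_buy(price=103, qty=9): fills=none; bids=[#6:9@103 #5:3@98 #4:1@95] asks=[#2:3@104]
After op 7 [order #7] limit_buy(price=101, qty=9): fills=none; bids=[#6:9@103 #7:9@101 #5:3@98 #4:1@95] asks=[#2:3@104]

Answer: BIDS (highest first):
  #6: 9@103
  #7: 9@101
  #5: 3@98
  #4: 1@95
ASKS (lowest first):
  #2: 3@104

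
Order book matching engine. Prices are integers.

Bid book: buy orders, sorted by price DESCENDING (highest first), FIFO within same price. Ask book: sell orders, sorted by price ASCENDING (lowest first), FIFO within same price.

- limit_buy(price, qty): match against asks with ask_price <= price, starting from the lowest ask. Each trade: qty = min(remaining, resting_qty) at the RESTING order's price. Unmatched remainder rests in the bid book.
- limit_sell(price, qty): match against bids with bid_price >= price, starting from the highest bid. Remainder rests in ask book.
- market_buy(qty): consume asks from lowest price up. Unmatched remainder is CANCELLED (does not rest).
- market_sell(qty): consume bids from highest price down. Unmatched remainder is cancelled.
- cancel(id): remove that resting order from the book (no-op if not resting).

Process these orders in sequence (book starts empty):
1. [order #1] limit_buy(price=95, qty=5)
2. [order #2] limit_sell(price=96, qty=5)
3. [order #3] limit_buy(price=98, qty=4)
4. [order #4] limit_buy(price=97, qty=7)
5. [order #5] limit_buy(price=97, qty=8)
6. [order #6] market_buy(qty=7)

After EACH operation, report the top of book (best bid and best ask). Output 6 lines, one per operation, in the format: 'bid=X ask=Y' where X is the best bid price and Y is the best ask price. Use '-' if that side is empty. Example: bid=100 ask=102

Answer: bid=95 ask=-
bid=95 ask=96
bid=95 ask=96
bid=97 ask=-
bid=97 ask=-
bid=97 ask=-

Derivation:
After op 1 [order #1] limit_buy(price=95, qty=5): fills=none; bids=[#1:5@95] asks=[-]
After op 2 [order #2] limit_sell(price=96, qty=5): fills=none; bids=[#1:5@95] asks=[#2:5@96]
After op 3 [order #3] limit_buy(price=98, qty=4): fills=#3x#2:4@96; bids=[#1:5@95] asks=[#2:1@96]
After op 4 [order #4] limit_buy(price=97, qty=7): fills=#4x#2:1@96; bids=[#4:6@97 #1:5@95] asks=[-]
After op 5 [order #5] limit_buy(price=97, qty=8): fills=none; bids=[#4:6@97 #5:8@97 #1:5@95] asks=[-]
After op 6 [order #6] market_buy(qty=7): fills=none; bids=[#4:6@97 #5:8@97 #1:5@95] asks=[-]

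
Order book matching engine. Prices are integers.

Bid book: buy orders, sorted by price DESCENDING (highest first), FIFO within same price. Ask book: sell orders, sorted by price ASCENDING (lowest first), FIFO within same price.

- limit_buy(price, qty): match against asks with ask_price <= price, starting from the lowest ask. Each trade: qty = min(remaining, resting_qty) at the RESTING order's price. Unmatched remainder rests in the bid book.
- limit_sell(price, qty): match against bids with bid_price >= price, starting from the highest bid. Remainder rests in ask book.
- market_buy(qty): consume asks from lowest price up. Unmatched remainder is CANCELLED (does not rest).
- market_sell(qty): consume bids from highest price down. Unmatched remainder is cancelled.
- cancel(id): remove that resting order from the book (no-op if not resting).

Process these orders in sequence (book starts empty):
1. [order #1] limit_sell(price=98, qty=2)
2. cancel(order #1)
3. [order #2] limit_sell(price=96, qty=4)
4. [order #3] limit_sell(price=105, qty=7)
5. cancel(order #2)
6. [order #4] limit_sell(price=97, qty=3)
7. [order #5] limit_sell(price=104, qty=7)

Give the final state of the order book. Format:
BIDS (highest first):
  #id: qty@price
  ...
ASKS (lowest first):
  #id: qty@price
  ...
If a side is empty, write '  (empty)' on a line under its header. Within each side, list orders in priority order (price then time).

Answer: BIDS (highest first):
  (empty)
ASKS (lowest first):
  #4: 3@97
  #5: 7@104
  #3: 7@105

Derivation:
After op 1 [order #1] limit_sell(price=98, qty=2): fills=none; bids=[-] asks=[#1:2@98]
After op 2 cancel(order #1): fills=none; bids=[-] asks=[-]
After op 3 [order #2] limit_sell(price=96, qty=4): fills=none; bids=[-] asks=[#2:4@96]
After op 4 [order #3] limit_sell(price=105, qty=7): fills=none; bids=[-] asks=[#2:4@96 #3:7@105]
After op 5 cancel(order #2): fills=none; bids=[-] asks=[#3:7@105]
After op 6 [order #4] limit_sell(price=97, qty=3): fills=none; bids=[-] asks=[#4:3@97 #3:7@105]
After op 7 [order #5] limit_sell(price=104, qty=7): fills=none; bids=[-] asks=[#4:3@97 #5:7@104 #3:7@105]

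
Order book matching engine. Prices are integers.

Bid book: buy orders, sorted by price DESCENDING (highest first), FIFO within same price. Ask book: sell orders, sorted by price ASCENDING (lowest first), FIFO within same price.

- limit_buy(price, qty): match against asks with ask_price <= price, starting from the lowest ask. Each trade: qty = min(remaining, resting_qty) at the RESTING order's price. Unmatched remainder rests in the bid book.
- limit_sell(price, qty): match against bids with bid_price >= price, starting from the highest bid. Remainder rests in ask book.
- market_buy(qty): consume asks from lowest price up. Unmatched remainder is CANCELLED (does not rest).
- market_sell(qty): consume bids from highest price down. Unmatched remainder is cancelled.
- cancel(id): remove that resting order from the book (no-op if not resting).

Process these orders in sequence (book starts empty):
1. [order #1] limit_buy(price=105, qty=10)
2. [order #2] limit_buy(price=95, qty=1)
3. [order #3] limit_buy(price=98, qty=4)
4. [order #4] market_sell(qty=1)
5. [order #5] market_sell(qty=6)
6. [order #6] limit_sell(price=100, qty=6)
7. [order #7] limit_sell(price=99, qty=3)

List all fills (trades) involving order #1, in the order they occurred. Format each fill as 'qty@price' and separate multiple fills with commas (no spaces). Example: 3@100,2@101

After op 1 [order #1] limit_buy(price=105, qty=10): fills=none; bids=[#1:10@105] asks=[-]
After op 2 [order #2] limit_buy(price=95, qty=1): fills=none; bids=[#1:10@105 #2:1@95] asks=[-]
After op 3 [order #3] limit_buy(price=98, qty=4): fills=none; bids=[#1:10@105 #3:4@98 #2:1@95] asks=[-]
After op 4 [order #4] market_sell(qty=1): fills=#1x#4:1@105; bids=[#1:9@105 #3:4@98 #2:1@95] asks=[-]
After op 5 [order #5] market_sell(qty=6): fills=#1x#5:6@105; bids=[#1:3@105 #3:4@98 #2:1@95] asks=[-]
After op 6 [order #6] limit_sell(price=100, qty=6): fills=#1x#6:3@105; bids=[#3:4@98 #2:1@95] asks=[#6:3@100]
After op 7 [order #7] limit_sell(price=99, qty=3): fills=none; bids=[#3:4@98 #2:1@95] asks=[#7:3@99 #6:3@100]

Answer: 1@105,6@105,3@105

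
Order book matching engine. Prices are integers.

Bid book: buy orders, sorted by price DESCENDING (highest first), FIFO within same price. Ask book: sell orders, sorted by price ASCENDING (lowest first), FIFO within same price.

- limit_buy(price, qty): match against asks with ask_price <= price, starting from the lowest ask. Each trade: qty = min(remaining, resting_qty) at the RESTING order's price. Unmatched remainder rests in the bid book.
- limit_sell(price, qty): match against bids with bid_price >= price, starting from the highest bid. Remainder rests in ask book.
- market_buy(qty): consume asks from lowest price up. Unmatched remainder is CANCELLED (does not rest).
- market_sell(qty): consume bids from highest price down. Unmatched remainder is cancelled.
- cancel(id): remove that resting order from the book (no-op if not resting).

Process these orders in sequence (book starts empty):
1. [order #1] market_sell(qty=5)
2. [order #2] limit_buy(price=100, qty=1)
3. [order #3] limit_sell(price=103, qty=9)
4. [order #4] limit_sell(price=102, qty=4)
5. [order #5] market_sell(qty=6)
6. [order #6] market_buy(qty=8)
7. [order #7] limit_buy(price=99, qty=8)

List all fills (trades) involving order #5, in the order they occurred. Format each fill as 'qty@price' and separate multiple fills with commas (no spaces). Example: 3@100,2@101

Answer: 1@100

Derivation:
After op 1 [order #1] market_sell(qty=5): fills=none; bids=[-] asks=[-]
After op 2 [order #2] limit_buy(price=100, qty=1): fills=none; bids=[#2:1@100] asks=[-]
After op 3 [order #3] limit_sell(price=103, qty=9): fills=none; bids=[#2:1@100] asks=[#3:9@103]
After op 4 [order #4] limit_sell(price=102, qty=4): fills=none; bids=[#2:1@100] asks=[#4:4@102 #3:9@103]
After op 5 [order #5] market_sell(qty=6): fills=#2x#5:1@100; bids=[-] asks=[#4:4@102 #3:9@103]
After op 6 [order #6] market_buy(qty=8): fills=#6x#4:4@102 #6x#3:4@103; bids=[-] asks=[#3:5@103]
After op 7 [order #7] limit_buy(price=99, qty=8): fills=none; bids=[#7:8@99] asks=[#3:5@103]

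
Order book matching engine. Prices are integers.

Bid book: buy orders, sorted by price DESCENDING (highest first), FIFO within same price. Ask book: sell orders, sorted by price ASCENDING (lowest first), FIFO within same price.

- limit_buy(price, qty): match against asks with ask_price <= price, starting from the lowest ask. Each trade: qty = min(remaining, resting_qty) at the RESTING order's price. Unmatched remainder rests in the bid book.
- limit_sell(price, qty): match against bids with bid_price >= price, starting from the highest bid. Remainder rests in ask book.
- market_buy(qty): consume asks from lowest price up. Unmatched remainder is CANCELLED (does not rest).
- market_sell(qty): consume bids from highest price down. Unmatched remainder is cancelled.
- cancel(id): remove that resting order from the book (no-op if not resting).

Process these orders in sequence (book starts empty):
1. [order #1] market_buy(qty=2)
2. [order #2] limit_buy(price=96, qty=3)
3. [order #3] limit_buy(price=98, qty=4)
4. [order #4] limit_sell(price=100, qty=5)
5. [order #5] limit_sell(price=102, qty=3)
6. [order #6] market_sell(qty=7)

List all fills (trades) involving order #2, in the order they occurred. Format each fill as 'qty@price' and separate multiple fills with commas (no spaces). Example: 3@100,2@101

After op 1 [order #1] market_buy(qty=2): fills=none; bids=[-] asks=[-]
After op 2 [order #2] limit_buy(price=96, qty=3): fills=none; bids=[#2:3@96] asks=[-]
After op 3 [order #3] limit_buy(price=98, qty=4): fills=none; bids=[#3:4@98 #2:3@96] asks=[-]
After op 4 [order #4] limit_sell(price=100, qty=5): fills=none; bids=[#3:4@98 #2:3@96] asks=[#4:5@100]
After op 5 [order #5] limit_sell(price=102, qty=3): fills=none; bids=[#3:4@98 #2:3@96] asks=[#4:5@100 #5:3@102]
After op 6 [order #6] market_sell(qty=7): fills=#3x#6:4@98 #2x#6:3@96; bids=[-] asks=[#4:5@100 #5:3@102]

Answer: 3@96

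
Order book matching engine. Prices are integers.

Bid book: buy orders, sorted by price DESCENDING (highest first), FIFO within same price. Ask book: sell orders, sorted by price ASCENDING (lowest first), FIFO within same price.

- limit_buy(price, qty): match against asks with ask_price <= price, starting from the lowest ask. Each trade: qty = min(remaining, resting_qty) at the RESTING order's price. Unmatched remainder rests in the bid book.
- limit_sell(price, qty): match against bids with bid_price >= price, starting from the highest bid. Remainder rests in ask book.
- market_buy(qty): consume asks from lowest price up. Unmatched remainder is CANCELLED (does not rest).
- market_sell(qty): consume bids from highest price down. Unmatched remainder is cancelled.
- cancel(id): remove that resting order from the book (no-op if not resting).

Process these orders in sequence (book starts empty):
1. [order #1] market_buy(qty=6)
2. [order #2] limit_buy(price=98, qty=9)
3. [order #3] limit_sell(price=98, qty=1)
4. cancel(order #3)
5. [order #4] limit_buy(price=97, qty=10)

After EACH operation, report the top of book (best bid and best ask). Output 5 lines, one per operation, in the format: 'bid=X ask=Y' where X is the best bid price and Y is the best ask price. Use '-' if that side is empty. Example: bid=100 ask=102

Answer: bid=- ask=-
bid=98 ask=-
bid=98 ask=-
bid=98 ask=-
bid=98 ask=-

Derivation:
After op 1 [order #1] market_buy(qty=6): fills=none; bids=[-] asks=[-]
After op 2 [order #2] limit_buy(price=98, qty=9): fills=none; bids=[#2:9@98] asks=[-]
After op 3 [order #3] limit_sell(price=98, qty=1): fills=#2x#3:1@98; bids=[#2:8@98] asks=[-]
After op 4 cancel(order #3): fills=none; bids=[#2:8@98] asks=[-]
After op 5 [order #4] limit_buy(price=97, qty=10): fills=none; bids=[#2:8@98 #4:10@97] asks=[-]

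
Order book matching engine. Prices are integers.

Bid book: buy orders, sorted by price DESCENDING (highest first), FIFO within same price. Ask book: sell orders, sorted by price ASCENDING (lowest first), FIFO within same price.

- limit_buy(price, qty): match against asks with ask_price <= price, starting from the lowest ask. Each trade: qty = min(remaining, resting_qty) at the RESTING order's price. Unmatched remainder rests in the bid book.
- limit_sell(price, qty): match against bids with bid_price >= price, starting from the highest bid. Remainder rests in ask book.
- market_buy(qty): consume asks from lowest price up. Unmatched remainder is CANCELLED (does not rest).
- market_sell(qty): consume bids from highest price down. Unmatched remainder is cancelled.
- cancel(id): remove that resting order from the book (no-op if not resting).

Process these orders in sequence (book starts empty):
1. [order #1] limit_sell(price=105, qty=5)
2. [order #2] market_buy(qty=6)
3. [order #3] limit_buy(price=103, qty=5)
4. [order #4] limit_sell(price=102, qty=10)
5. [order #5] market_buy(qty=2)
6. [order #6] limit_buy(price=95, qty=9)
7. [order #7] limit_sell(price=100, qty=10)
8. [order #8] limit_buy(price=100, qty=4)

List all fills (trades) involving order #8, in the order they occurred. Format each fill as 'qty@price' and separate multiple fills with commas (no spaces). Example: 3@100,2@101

After op 1 [order #1] limit_sell(price=105, qty=5): fills=none; bids=[-] asks=[#1:5@105]
After op 2 [order #2] market_buy(qty=6): fills=#2x#1:5@105; bids=[-] asks=[-]
After op 3 [order #3] limit_buy(price=103, qty=5): fills=none; bids=[#3:5@103] asks=[-]
After op 4 [order #4] limit_sell(price=102, qty=10): fills=#3x#4:5@103; bids=[-] asks=[#4:5@102]
After op 5 [order #5] market_buy(qty=2): fills=#5x#4:2@102; bids=[-] asks=[#4:3@102]
After op 6 [order #6] limit_buy(price=95, qty=9): fills=none; bids=[#6:9@95] asks=[#4:3@102]
After op 7 [order #7] limit_sell(price=100, qty=10): fills=none; bids=[#6:9@95] asks=[#7:10@100 #4:3@102]
After op 8 [order #8] limit_buy(price=100, qty=4): fills=#8x#7:4@100; bids=[#6:9@95] asks=[#7:6@100 #4:3@102]

Answer: 4@100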